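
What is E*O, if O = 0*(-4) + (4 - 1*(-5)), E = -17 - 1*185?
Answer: -1818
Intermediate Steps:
E = -202 (E = -17 - 185 = -202)
O = 9 (O = 0 + (4 + 5) = 0 + 9 = 9)
E*O = -202*9 = -1818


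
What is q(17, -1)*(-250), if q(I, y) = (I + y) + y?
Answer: -3750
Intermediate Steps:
q(I, y) = I + 2*y
q(17, -1)*(-250) = (17 + 2*(-1))*(-250) = (17 - 2)*(-250) = 15*(-250) = -3750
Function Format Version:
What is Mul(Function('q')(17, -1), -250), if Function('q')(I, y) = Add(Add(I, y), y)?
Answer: -3750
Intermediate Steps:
Function('q')(I, y) = Add(I, Mul(2, y))
Mul(Function('q')(17, -1), -250) = Mul(Add(17, Mul(2, -1)), -250) = Mul(Add(17, -2), -250) = Mul(15, -250) = -3750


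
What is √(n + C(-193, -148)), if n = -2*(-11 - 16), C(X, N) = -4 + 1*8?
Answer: √58 ≈ 7.6158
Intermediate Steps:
C(X, N) = 4 (C(X, N) = -4 + 8 = 4)
n = 54 (n = -2*(-27) = 54)
√(n + C(-193, -148)) = √(54 + 4) = √58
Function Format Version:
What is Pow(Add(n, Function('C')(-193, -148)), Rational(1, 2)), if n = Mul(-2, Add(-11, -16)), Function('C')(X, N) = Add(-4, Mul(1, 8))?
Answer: Pow(58, Rational(1, 2)) ≈ 7.6158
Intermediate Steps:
Function('C')(X, N) = 4 (Function('C')(X, N) = Add(-4, 8) = 4)
n = 54 (n = Mul(-2, -27) = 54)
Pow(Add(n, Function('C')(-193, -148)), Rational(1, 2)) = Pow(Add(54, 4), Rational(1, 2)) = Pow(58, Rational(1, 2))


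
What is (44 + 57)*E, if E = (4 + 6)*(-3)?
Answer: -3030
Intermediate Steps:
E = -30 (E = 10*(-3) = -30)
(44 + 57)*E = (44 + 57)*(-30) = 101*(-30) = -3030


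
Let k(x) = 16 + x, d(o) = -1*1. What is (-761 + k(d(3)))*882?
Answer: -657972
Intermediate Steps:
d(o) = -1
(-761 + k(d(3)))*882 = (-761 + (16 - 1))*882 = (-761 + 15)*882 = -746*882 = -657972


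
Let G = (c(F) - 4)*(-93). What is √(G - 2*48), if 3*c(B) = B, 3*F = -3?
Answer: √307 ≈ 17.521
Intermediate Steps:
F = -1 (F = (⅓)*(-3) = -1)
c(B) = B/3
G = 403 (G = ((⅓)*(-1) - 4)*(-93) = (-⅓ - 4)*(-93) = -13/3*(-93) = 403)
√(G - 2*48) = √(403 - 2*48) = √(403 - 96) = √307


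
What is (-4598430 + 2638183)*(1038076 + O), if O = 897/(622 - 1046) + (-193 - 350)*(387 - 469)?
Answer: -899797186480697/424 ≈ -2.1222e+12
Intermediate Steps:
O = 18878127/424 (O = 897/(-424) - 543*(-82) = -1/424*897 + 44526 = -897/424 + 44526 = 18878127/424 ≈ 44524.)
(-4598430 + 2638183)*(1038076 + O) = (-4598430 + 2638183)*(1038076 + 18878127/424) = -1960247*459022351/424 = -899797186480697/424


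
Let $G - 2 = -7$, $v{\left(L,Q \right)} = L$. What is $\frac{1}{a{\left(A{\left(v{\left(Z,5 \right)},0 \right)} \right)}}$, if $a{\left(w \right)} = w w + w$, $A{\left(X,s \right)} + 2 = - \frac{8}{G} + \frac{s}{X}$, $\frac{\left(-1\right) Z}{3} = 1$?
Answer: $- \frac{25}{6} \approx -4.1667$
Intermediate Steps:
$Z = -3$ ($Z = \left(-3\right) 1 = -3$)
$G = -5$ ($G = 2 - 7 = -5$)
$A{\left(X,s \right)} = - \frac{2}{5} + \frac{s}{X}$ ($A{\left(X,s \right)} = -2 + \left(- \frac{8}{-5} + \frac{s}{X}\right) = -2 + \left(\left(-8\right) \left(- \frac{1}{5}\right) + \frac{s}{X}\right) = -2 + \left(\frac{8}{5} + \frac{s}{X}\right) = - \frac{2}{5} + \frac{s}{X}$)
$a{\left(w \right)} = w + w^{2}$ ($a{\left(w \right)} = w^{2} + w = w + w^{2}$)
$\frac{1}{a{\left(A{\left(v{\left(Z,5 \right)},0 \right)} \right)}} = \frac{1}{\left(- \frac{2}{5} + \frac{0}{-3}\right) \left(1 - \left(\frac{2}{5} + \frac{0}{-3}\right)\right)} = \frac{1}{\left(- \frac{2}{5} + 0 \left(- \frac{1}{3}\right)\right) \left(1 + \left(- \frac{2}{5} + 0 \left(- \frac{1}{3}\right)\right)\right)} = \frac{1}{\left(- \frac{2}{5} + 0\right) \left(1 + \left(- \frac{2}{5} + 0\right)\right)} = \frac{1}{\left(- \frac{2}{5}\right) \left(1 - \frac{2}{5}\right)} = \frac{1}{\left(- \frac{2}{5}\right) \frac{3}{5}} = \frac{1}{- \frac{6}{25}} = - \frac{25}{6}$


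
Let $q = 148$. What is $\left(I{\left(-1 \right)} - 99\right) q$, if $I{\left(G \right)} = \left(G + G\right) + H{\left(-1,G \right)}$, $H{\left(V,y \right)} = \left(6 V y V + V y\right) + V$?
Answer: $-15836$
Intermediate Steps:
$H{\left(V,y \right)} = V + V y + 6 y V^{2}$ ($H{\left(V,y \right)} = \left(6 V y V + V y\right) + V = \left(6 y V^{2} + V y\right) + V = \left(V y + 6 y V^{2}\right) + V = V + V y + 6 y V^{2}$)
$I{\left(G \right)} = -1 + 7 G$ ($I{\left(G \right)} = \left(G + G\right) - \left(1 + G + 6 \left(-1\right) G\right) = 2 G - \left(1 + G - 6 G\right) = 2 G - \left(1 - 5 G\right) = 2 G + \left(-1 + 5 G\right) = -1 + 7 G$)
$\left(I{\left(-1 \right)} - 99\right) q = \left(\left(-1 + 7 \left(-1\right)\right) - 99\right) 148 = \left(\left(-1 - 7\right) - 99\right) 148 = \left(-8 - 99\right) 148 = \left(-107\right) 148 = -15836$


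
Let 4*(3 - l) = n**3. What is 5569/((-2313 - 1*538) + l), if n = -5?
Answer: -22276/11267 ≈ -1.9771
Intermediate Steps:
l = 137/4 (l = 3 - 1/4*(-5)**3 = 3 - 1/4*(-125) = 3 + 125/4 = 137/4 ≈ 34.250)
5569/((-2313 - 1*538) + l) = 5569/((-2313 - 1*538) + 137/4) = 5569/((-2313 - 538) + 137/4) = 5569/(-2851 + 137/4) = 5569/(-11267/4) = 5569*(-4/11267) = -22276/11267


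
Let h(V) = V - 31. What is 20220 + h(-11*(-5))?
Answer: 20244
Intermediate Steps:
h(V) = -31 + V
20220 + h(-11*(-5)) = 20220 + (-31 - 11*(-5)) = 20220 + (-31 + 55) = 20220 + 24 = 20244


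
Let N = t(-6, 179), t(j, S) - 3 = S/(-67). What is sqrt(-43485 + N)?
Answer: I*sqrt(195202691)/67 ≈ 208.53*I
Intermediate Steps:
t(j, S) = 3 - S/67 (t(j, S) = 3 + S/(-67) = 3 + S*(-1/67) = 3 - S/67)
N = 22/67 (N = 3 - 1/67*179 = 3 - 179/67 = 22/67 ≈ 0.32836)
sqrt(-43485 + N) = sqrt(-43485 + 22/67) = sqrt(-2913473/67) = I*sqrt(195202691)/67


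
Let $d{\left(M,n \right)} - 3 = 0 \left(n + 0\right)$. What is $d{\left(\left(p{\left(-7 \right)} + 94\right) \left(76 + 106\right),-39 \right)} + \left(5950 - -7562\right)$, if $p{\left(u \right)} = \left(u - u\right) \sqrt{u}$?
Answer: $13515$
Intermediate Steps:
$p{\left(u \right)} = 0$ ($p{\left(u \right)} = 0 \sqrt{u} = 0$)
$d{\left(M,n \right)} = 3$ ($d{\left(M,n \right)} = 3 + 0 \left(n + 0\right) = 3 + 0 n = 3 + 0 = 3$)
$d{\left(\left(p{\left(-7 \right)} + 94\right) \left(76 + 106\right),-39 \right)} + \left(5950 - -7562\right) = 3 + \left(5950 - -7562\right) = 3 + \left(5950 + 7562\right) = 3 + 13512 = 13515$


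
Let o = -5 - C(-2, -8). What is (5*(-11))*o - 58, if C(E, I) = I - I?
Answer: 217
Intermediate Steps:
C(E, I) = 0
o = -5 (o = -5 - 1*0 = -5 + 0 = -5)
(5*(-11))*o - 58 = (5*(-11))*(-5) - 58 = -55*(-5) - 58 = 275 - 58 = 217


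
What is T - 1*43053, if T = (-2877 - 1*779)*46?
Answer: -211229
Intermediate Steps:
T = -168176 (T = (-2877 - 779)*46 = -3656*46 = -168176)
T - 1*43053 = -168176 - 1*43053 = -168176 - 43053 = -211229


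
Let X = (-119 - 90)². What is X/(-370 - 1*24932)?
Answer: -43681/25302 ≈ -1.7264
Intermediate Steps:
X = 43681 (X = (-209)² = 43681)
X/(-370 - 1*24932) = 43681/(-370 - 1*24932) = 43681/(-370 - 24932) = 43681/(-25302) = 43681*(-1/25302) = -43681/25302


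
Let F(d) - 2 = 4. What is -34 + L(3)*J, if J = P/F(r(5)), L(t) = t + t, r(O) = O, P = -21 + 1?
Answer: -54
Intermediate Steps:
P = -20
F(d) = 6 (F(d) = 2 + 4 = 6)
L(t) = 2*t
J = -10/3 (J = -20/6 = -20*1/6 = -10/3 ≈ -3.3333)
-34 + L(3)*J = -34 + (2*3)*(-10/3) = -34 + 6*(-10/3) = -34 - 20 = -54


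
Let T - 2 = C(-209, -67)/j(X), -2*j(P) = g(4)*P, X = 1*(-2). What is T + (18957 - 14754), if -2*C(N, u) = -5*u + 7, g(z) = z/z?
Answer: 4034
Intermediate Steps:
X = -2
g(z) = 1
C(N, u) = -7/2 + 5*u/2 (C(N, u) = -(-5*u + 7)/2 = -(7 - 5*u)/2 = -7/2 + 5*u/2)
j(P) = -P/2
T = -169 (T = 2 + (-7/2 + (5/2)*(-67))/((-½*(-2))) = 2 + (-7/2 - 335/2)/1 = 2 - 171*1 = 2 - 171 = -169)
T + (18957 - 14754) = -169 + (18957 - 14754) = -169 + 4203 = 4034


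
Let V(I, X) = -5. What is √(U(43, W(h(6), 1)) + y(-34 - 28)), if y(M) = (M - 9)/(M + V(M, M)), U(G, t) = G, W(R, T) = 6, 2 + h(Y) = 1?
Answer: 6*√5494/67 ≈ 6.6377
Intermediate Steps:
h(Y) = -1 (h(Y) = -2 + 1 = -1)
y(M) = (-9 + M)/(-5 + M) (y(M) = (M - 9)/(M - 5) = (-9 + M)/(-5 + M))
√(U(43, W(h(6), 1)) + y(-34 - 28)) = √(43 + (-9 + (-34 - 28))/(-5 + (-34 - 28))) = √(43 + (-9 - 62)/(-5 - 62)) = √(43 - 71/(-67)) = √(43 - 1/67*(-71)) = √(43 + 71/67) = √(2952/67) = 6*√5494/67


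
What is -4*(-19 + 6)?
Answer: 52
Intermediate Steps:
-4*(-19 + 6) = -4*(-13) = 52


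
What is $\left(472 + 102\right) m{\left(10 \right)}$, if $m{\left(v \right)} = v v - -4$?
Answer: $59696$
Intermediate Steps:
$m{\left(v \right)} = 4 + v^{2}$ ($m{\left(v \right)} = v^{2} + 4 = 4 + v^{2}$)
$\left(472 + 102\right) m{\left(10 \right)} = \left(472 + 102\right) \left(4 + 10^{2}\right) = 574 \left(4 + 100\right) = 574 \cdot 104 = 59696$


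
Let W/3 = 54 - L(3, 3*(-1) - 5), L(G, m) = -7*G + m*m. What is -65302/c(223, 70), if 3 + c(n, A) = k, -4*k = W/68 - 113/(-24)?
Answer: 106572864/7015 ≈ 15192.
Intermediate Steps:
L(G, m) = m² - 7*G (L(G, m) = -7*G + m² = m² - 7*G)
W = 33 (W = 3*(54 - ((3*(-1) - 5)² - 7*3)) = 3*(54 - ((-3 - 5)² - 21)) = 3*(54 - ((-8)² - 21)) = 3*(54 - (64 - 21)) = 3*(54 - 1*43) = 3*(54 - 43) = 3*11 = 33)
k = -2119/1632 (k = -(33/68 - 113/(-24))/4 = -(33*(1/68) - 113*(-1/24))/4 = -(33/68 + 113/24)/4 = -¼*2119/408 = -2119/1632 ≈ -1.2984)
c(n, A) = -7015/1632 (c(n, A) = -3 - 2119/1632 = -7015/1632)
-65302/c(223, 70) = -65302/(-7015/1632) = -65302*(-1632/7015) = 106572864/7015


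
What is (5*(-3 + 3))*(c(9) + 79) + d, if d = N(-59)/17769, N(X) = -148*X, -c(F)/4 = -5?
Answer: 8732/17769 ≈ 0.49142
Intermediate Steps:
c(F) = 20 (c(F) = -4*(-5) = 20)
d = 8732/17769 (d = -148*(-59)/17769 = 8732*(1/17769) = 8732/17769 ≈ 0.49142)
(5*(-3 + 3))*(c(9) + 79) + d = (5*(-3 + 3))*(20 + 79) + 8732/17769 = (5*0)*99 + 8732/17769 = 0*99 + 8732/17769 = 0 + 8732/17769 = 8732/17769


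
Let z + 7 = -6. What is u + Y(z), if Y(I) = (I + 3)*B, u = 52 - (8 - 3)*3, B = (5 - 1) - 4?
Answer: 37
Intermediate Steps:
z = -13 (z = -7 - 6 = -13)
B = 0 (B = 4 - 4 = 0)
u = 37 (u = 52 - 5*3 = 52 - 1*15 = 52 - 15 = 37)
Y(I) = 0 (Y(I) = (I + 3)*0 = (3 + I)*0 = 0)
u + Y(z) = 37 + 0 = 37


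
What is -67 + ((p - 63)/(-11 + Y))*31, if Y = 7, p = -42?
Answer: 2987/4 ≈ 746.75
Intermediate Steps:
-67 + ((p - 63)/(-11 + Y))*31 = -67 + ((-42 - 63)/(-11 + 7))*31 = -67 - 105/(-4)*31 = -67 - 105*(-¼)*31 = -67 + (105/4)*31 = -67 + 3255/4 = 2987/4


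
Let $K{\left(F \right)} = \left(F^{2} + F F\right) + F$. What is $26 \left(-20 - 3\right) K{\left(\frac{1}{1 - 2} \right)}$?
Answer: $-598$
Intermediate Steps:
$K{\left(F \right)} = F + 2 F^{2}$ ($K{\left(F \right)} = \left(F^{2} + F^{2}\right) + F = 2 F^{2} + F = F + 2 F^{2}$)
$26 \left(-20 - 3\right) K{\left(\frac{1}{1 - 2} \right)} = 26 \left(-20 - 3\right) \frac{1 + \frac{2}{1 - 2}}{1 - 2} = 26 \left(-20 - 3\right) \frac{1 + \frac{2}{-1}}{-1} = 26 \left(-23\right) \left(- (1 + 2 \left(-1\right))\right) = - 598 \left(- (1 - 2)\right) = - 598 \left(\left(-1\right) \left(-1\right)\right) = \left(-598\right) 1 = -598$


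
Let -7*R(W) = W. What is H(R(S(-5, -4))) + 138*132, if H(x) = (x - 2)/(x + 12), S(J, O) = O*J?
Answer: 582895/32 ≈ 18215.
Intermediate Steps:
S(J, O) = J*O
R(W) = -W/7
H(x) = (-2 + x)/(12 + x)
H(R(S(-5, -4))) + 138*132 = (-2 - (-5)*(-4)/7)/(12 - (-5)*(-4)/7) + 138*132 = (-2 - ⅐*20)/(12 - ⅐*20) + 18216 = (-2 - 20/7)/(12 - 20/7) + 18216 = -34/7/(64/7) + 18216 = (7/64)*(-34/7) + 18216 = -17/32 + 18216 = 582895/32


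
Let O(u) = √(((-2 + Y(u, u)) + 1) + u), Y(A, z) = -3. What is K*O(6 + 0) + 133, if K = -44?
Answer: 133 - 44*√2 ≈ 70.775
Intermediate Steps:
O(u) = √(-4 + u) (O(u) = √(((-2 - 3) + 1) + u) = √((-5 + 1) + u) = √(-4 + u))
K*O(6 + 0) + 133 = -44*√(-4 + (6 + 0)) + 133 = -44*√(-4 + 6) + 133 = -44*√2 + 133 = 133 - 44*√2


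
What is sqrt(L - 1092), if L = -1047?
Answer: I*sqrt(2139) ≈ 46.249*I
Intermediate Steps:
sqrt(L - 1092) = sqrt(-1047 - 1092) = sqrt(-2139) = I*sqrt(2139)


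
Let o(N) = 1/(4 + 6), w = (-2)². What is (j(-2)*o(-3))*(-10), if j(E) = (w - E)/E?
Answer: 3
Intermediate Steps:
w = 4
o(N) = ⅒ (o(N) = 1/10 = ⅒)
j(E) = (4 - E)/E
(j(-2)*o(-3))*(-10) = (((4 - 1*(-2))/(-2))*(⅒))*(-10) = (-(4 + 2)/2*(⅒))*(-10) = (-½*6*(⅒))*(-10) = -3*⅒*(-10) = -3/10*(-10) = 3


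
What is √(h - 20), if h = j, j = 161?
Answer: √141 ≈ 11.874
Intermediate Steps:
h = 161
√(h - 20) = √(161 - 20) = √141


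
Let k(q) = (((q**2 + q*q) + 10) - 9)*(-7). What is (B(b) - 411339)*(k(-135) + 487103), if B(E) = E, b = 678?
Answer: -95251176306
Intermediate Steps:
k(q) = -7 - 14*q**2 (k(q) = (((q**2 + q**2) + 10) - 9)*(-7) = ((2*q**2 + 10) - 9)*(-7) = ((10 + 2*q**2) - 9)*(-7) = (1 + 2*q**2)*(-7) = -7 - 14*q**2)
(B(b) - 411339)*(k(-135) + 487103) = (678 - 411339)*((-7 - 14*(-135)**2) + 487103) = -410661*((-7 - 14*18225) + 487103) = -410661*((-7 - 255150) + 487103) = -410661*(-255157 + 487103) = -410661*231946 = -95251176306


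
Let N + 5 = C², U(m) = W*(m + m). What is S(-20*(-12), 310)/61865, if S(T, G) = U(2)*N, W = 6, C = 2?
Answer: -24/61865 ≈ -0.00038794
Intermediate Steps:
U(m) = 12*m (U(m) = 6*(m + m) = 6*(2*m) = 12*m)
N = -1 (N = -5 + 2² = -5 + 4 = -1)
S(T, G) = -24 (S(T, G) = (12*2)*(-1) = 24*(-1) = -24)
S(-20*(-12), 310)/61865 = -24/61865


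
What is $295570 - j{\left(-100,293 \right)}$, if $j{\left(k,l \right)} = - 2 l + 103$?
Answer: $296053$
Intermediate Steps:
$j{\left(k,l \right)} = 103 - 2 l$
$295570 - j{\left(-100,293 \right)} = 295570 - \left(103 - 586\right) = 295570 - -483 = 295570 + 483 = 296053$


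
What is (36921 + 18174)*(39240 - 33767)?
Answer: 301534935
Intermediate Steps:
(36921 + 18174)*(39240 - 33767) = 55095*5473 = 301534935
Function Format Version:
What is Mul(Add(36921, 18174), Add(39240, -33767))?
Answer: 301534935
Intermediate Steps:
Mul(Add(36921, 18174), Add(39240, -33767)) = Mul(55095, 5473) = 301534935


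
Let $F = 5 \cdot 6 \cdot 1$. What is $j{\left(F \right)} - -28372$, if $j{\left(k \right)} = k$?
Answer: $28402$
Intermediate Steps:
$F = 30$ ($F = 30 \cdot 1 = 30$)
$j{\left(F \right)} - -28372 = 30 - -28372 = 30 + 28372 = 28402$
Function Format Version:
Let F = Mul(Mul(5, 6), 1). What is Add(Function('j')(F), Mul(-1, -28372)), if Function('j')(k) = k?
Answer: 28402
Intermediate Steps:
F = 30 (F = Mul(30, 1) = 30)
Add(Function('j')(F), Mul(-1, -28372)) = Add(30, Mul(-1, -28372)) = Add(30, 28372) = 28402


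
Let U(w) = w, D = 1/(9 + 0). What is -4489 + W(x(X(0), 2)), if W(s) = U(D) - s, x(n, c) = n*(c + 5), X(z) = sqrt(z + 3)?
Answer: -40400/9 - 7*sqrt(3) ≈ -4501.0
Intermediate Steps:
D = 1/9 ≈ 0.11111
X(z) = sqrt(3 + z)
x(n, c) = n*(5 + c)
W(s) = 1/9 - s
-4489 + W(x(X(0), 2)) = -4489 + (1/9 - sqrt(3 + 0)*(5 + 2)) = -4489 + (1/9 - sqrt(3)*7) = -4489 + (1/9 - 7*sqrt(3)) = -40400/9 - 7*sqrt(3)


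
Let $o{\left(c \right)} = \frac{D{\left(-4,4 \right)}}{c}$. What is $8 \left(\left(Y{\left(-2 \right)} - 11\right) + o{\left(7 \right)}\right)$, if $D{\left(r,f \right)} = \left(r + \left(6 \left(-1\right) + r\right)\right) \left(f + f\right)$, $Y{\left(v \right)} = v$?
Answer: $-232$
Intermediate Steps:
$D{\left(r,f \right)} = 2 f \left(-6 + 2 r\right)$ ($D{\left(r,f \right)} = \left(r + \left(-6 + r\right)\right) 2 f = \left(-6 + 2 r\right) 2 f = 2 f \left(-6 + 2 r\right)$)
$o{\left(c \right)} = - \frac{112}{c}$ ($o{\left(c \right)} = \frac{4 \cdot 4 \left(-3 - 4\right)}{c} = \frac{4 \cdot 4 \left(-7\right)}{c} = - \frac{112}{c}$)
$8 \left(\left(Y{\left(-2 \right)} - 11\right) + o{\left(7 \right)}\right) = 8 \left(\left(-2 - 11\right) - \frac{112}{7}\right) = 8 \left(\left(-2 - 11\right) - 16\right) = 8 \left(-13 - 16\right) = 8 \left(-29\right) = -232$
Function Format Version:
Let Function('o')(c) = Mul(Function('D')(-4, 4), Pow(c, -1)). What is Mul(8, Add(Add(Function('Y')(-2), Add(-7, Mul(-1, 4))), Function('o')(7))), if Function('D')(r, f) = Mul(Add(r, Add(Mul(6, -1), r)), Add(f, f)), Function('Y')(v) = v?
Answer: -232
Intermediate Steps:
Function('D')(r, f) = Mul(2, f, Add(-6, Mul(2, r))) (Function('D')(r, f) = Mul(Add(r, Add(-6, r)), Mul(2, f)) = Mul(Add(-6, Mul(2, r)), Mul(2, f)) = Mul(2, f, Add(-6, Mul(2, r))))
Function('o')(c) = Mul(-112, Pow(c, -1)) (Function('o')(c) = Mul(Mul(4, 4, Add(-3, -4)), Pow(c, -1)) = Mul(Mul(4, 4, -7), Pow(c, -1)) = Mul(-112, Pow(c, -1)))
Mul(8, Add(Add(Function('Y')(-2), Add(-7, Mul(-1, 4))), Function('o')(7))) = Mul(8, Add(Add(-2, Add(-7, Mul(-1, 4))), Mul(-112, Pow(7, -1)))) = Mul(8, Add(Add(-2, Add(-7, -4)), Mul(-112, Rational(1, 7)))) = Mul(8, Add(Add(-2, -11), -16)) = Mul(8, Add(-13, -16)) = Mul(8, -29) = -232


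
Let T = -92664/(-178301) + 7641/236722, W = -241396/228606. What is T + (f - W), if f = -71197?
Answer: -343480364715837227999/4824474656812566 ≈ -71195.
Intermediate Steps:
W = -120698/114303 (W = -241396*1/228606 = -120698/114303 ≈ -1.0559)
T = 23298005349/42207769322 (T = -92664*(-1/178301) + 7641*(1/236722) = 92664/178301 + 7641/236722 = 23298005349/42207769322 ≈ 0.55198)
T + (f - W) = 23298005349/42207769322 + (-71197 - 1*(-120698/114303)) = 23298005349/42207769322 + (-71197 + 120698/114303) = 23298005349/42207769322 - 8137909993/114303 = -343480364715837227999/4824474656812566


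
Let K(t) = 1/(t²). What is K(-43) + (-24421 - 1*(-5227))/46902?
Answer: -5907134/14453633 ≈ -0.40870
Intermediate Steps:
K(t) = t⁻²
K(-43) + (-24421 - 1*(-5227))/46902 = (-43)⁻² + (-24421 - 1*(-5227))/46902 = 1/1849 + (-24421 + 5227)*(1/46902) = 1/1849 - 19194*1/46902 = 1/1849 - 3199/7817 = -5907134/14453633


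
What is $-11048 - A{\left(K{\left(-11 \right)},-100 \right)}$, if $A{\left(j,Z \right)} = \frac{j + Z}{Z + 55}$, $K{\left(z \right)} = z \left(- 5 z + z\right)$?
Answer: $- \frac{497744}{45} \approx -11061.0$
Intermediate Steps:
$K{\left(z \right)} = - 4 z^{2}$ ($K{\left(z \right)} = z \left(- 4 z\right) = - 4 z^{2}$)
$A{\left(j,Z \right)} = \frac{Z + j}{55 + Z}$
$-11048 - A{\left(K{\left(-11 \right)},-100 \right)} = -11048 - \frac{-100 - 4 \left(-11\right)^{2}}{55 - 100} = -11048 - \frac{-100 - 484}{-45} = -11048 - - \frac{-100 - 484}{45} = -11048 - \left(- \frac{1}{45}\right) \left(-584\right) = -11048 - \frac{584}{45} = - \frac{497744}{45}$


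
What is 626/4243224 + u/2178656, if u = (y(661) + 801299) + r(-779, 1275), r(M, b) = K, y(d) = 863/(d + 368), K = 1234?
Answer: 1521479526726/4128739871669 ≈ 0.36851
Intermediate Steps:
y(d) = 863/(368 + d)
r(M, b) = 1234
u = 825807320/1029 (u = (863/(368 + 661) + 801299) + 1234 = (863/1029 + 801299) + 1234 = 824537534/1029 + 1234 = 825807320/1029 ≈ 8.0253e+5)
626/4243224 + u/2178656 = 626/4243224 + (825807320/1029)/2178656 = 626*(1/4243224) + (825807320/1029)*(1/2178656) = 313/2121612 + 103225915/280229628 = 1521479526726/4128739871669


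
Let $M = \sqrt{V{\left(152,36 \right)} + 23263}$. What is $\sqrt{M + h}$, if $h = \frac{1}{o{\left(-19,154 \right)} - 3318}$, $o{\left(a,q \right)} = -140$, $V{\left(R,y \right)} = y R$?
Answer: $\frac{\sqrt{-3458 + 11957764 \sqrt{28735}}}{3458} \approx 13.02$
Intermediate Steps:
$V{\left(R,y \right)} = R y$
$M = \sqrt{28735}$ ($M = \sqrt{152 \cdot 36 + 23263} = \sqrt{5472 + 23263} = \sqrt{28735} \approx 169.51$)
$h = - \frac{1}{3458}$ ($h = \frac{1}{-140 - 3318} = \frac{1}{-3458} = - \frac{1}{3458} \approx -0.00028918$)
$\sqrt{M + h} = \sqrt{\sqrt{28735} - \frac{1}{3458}} = \sqrt{- \frac{1}{3458} + \sqrt{28735}}$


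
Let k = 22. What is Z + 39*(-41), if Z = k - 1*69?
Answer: -1646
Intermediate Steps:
Z = -47 (Z = 22 - 1*69 = 22 - 69 = -47)
Z + 39*(-41) = -47 + 39*(-41) = -47 - 1599 = -1646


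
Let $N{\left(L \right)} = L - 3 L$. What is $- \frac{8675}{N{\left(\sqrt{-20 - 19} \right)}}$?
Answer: $- \frac{8675 i \sqrt{39}}{78} \approx - 694.56 i$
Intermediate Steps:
$N{\left(L \right)} = - 2 L$
$- \frac{8675}{N{\left(\sqrt{-20 - 19} \right)}} = - \frac{8675}{\left(-2\right) \sqrt{-20 - 19}} = - \frac{8675}{\left(-2\right) \sqrt{-39}} = - \frac{8675}{\left(-2\right) i \sqrt{39}} = - 8675 \frac{i \sqrt{39}}{78} = - \frac{8675 i \sqrt{39}}{78}$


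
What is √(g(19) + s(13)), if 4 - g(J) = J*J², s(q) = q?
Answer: I*√6842 ≈ 82.716*I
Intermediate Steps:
g(J) = 4 - J³ (g(J) = 4 - J*J² = 4 - J³)
√(g(19) + s(13)) = √((4 - 1*19³) + 13) = √((4 - 1*6859) + 13) = √((4 - 6859) + 13) = √(-6855 + 13) = √(-6842) = I*√6842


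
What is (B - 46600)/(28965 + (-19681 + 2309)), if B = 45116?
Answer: -1484/11593 ≈ -0.12801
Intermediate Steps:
(B - 46600)/(28965 + (-19681 + 2309)) = (45116 - 46600)/(28965 + (-19681 + 2309)) = -1484/(28965 - 17372) = -1484/11593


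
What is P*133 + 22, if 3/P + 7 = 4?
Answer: -111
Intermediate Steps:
P = -1 (P = 3/(-7 + 4) = 3/(-3) = 3*(-⅓) = -1)
P*133 + 22 = -1*133 + 22 = -133 + 22 = -111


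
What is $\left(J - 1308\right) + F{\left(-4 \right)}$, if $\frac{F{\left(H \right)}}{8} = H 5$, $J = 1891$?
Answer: $423$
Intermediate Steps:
$F{\left(H \right)} = 40 H$ ($F{\left(H \right)} = 8 H 5 = 8 \cdot 5 H = 40 H$)
$\left(J - 1308\right) + F{\left(-4 \right)} = \left(1891 - 1308\right) + 40 \left(-4\right) = 583 - 160 = 423$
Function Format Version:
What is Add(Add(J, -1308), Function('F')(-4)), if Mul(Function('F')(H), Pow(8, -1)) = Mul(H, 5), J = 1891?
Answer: 423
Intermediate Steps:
Function('F')(H) = Mul(40, H) (Function('F')(H) = Mul(8, Mul(H, 5)) = Mul(8, Mul(5, H)) = Mul(40, H))
Add(Add(J, -1308), Function('F')(-4)) = Add(Add(1891, -1308), Mul(40, -4)) = Add(583, -160) = 423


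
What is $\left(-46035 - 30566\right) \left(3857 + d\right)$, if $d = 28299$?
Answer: $-2463181756$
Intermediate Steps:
$\left(-46035 - 30566\right) \left(3857 + d\right) = \left(-46035 - 30566\right) \left(3857 + 28299\right) = \left(-76601\right) 32156 = -2463181756$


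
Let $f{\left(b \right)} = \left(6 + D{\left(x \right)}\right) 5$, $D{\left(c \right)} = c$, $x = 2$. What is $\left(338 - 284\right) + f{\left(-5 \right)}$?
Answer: $94$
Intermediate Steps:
$f{\left(b \right)} = 40$ ($f{\left(b \right)} = \left(6 + 2\right) 5 = 8 \cdot 5 = 40$)
$\left(338 - 284\right) + f{\left(-5 \right)} = \left(338 - 284\right) + 40 = 54 + 40 = 94$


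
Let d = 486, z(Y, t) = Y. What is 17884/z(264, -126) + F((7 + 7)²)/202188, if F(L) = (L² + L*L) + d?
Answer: 12626188/185339 ≈ 68.125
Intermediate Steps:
F(L) = 486 + 2*L² (F(L) = (L² + L*L) + 486 = (L² + L²) + 486 = 2*L² + 486 = 486 + 2*L²)
17884/z(264, -126) + F((7 + 7)²)/202188 = 17884/264 + (486 + 2*((7 + 7)²)²)/202188 = 17884*(1/264) + (486 + 2*(14²)²)*(1/202188) = 4471/66 + (486 + 2*196²)*(1/202188) = 4471/66 + (486 + 2*38416)*(1/202188) = 4471/66 + (486 + 76832)*(1/202188) = 4471/66 + 77318*(1/202188) = 4471/66 + 38659/101094 = 12626188/185339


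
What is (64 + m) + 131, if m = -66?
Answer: 129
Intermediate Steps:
(64 + m) + 131 = (64 - 66) + 131 = -2 + 131 = 129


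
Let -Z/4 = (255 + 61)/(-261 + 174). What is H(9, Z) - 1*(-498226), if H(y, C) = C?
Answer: 43346926/87 ≈ 4.9824e+5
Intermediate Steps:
Z = 1264/87 (Z = -4*(255 + 61)/(-261 + 174) = -1264/(-87) = -1264*(-1)/87 = -4*(-316/87) = 1264/87 ≈ 14.529)
H(9, Z) - 1*(-498226) = 1264/87 - 1*(-498226) = 1264/87 + 498226 = 43346926/87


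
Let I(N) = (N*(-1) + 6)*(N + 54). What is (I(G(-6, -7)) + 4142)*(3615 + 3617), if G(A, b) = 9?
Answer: 28588096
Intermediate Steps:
I(N) = (6 - N)*(54 + N) (I(N) = (-N + 6)*(54 + N) = (6 - N)*(54 + N))
(I(G(-6, -7)) + 4142)*(3615 + 3617) = ((324 - 1*9² - 48*9) + 4142)*(3615 + 3617) = ((324 - 1*81 - 432) + 4142)*7232 = ((324 - 81 - 432) + 4142)*7232 = (-189 + 4142)*7232 = 3953*7232 = 28588096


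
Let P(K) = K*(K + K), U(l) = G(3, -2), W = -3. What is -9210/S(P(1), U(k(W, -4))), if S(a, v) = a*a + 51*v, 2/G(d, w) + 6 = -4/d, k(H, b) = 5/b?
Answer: 101310/109 ≈ 929.45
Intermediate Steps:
G(d, w) = 2/(-6 - 4/d)
U(l) = -3/11 (U(l) = -1*3/(2 + 3*3) = -1*3/(2 + 9) = -1*3/11 = -1*3*1/11 = -3/11)
P(K) = 2*K² (P(K) = K*(2*K) = 2*K²)
S(a, v) = a² + 51*v
-9210/S(P(1), U(k(W, -4))) = -9210/((2*1²)² + 51*(-3/11)) = -9210/((2*1)² - 153/11) = -9210/(2² - 153/11) = -9210/(4 - 153/11) = -9210/(-109/11) = -9210*(-11/109) = 101310/109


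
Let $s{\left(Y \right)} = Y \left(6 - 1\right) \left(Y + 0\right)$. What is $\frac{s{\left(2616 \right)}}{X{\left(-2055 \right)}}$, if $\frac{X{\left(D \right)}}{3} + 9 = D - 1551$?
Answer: $- \frac{760384}{241} \approx -3155.1$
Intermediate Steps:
$X{\left(D \right)} = -4680 + 3 D$ ($X{\left(D \right)} = -27 + 3 \left(D - 1551\right) = -27 + 3 \left(-1551 + D\right) = -27 + \left(-4653 + 3 D\right) = -4680 + 3 D$)
$s{\left(Y \right)} = 5 Y^{2}$ ($s{\left(Y \right)} = Y 5 Y = 5 Y Y = 5 Y^{2}$)
$\frac{s{\left(2616 \right)}}{X{\left(-2055 \right)}} = \frac{5 \cdot 2616^{2}}{-4680 + 3 \left(-2055\right)} = \frac{5 \cdot 6843456}{-4680 - 6165} = \frac{34217280}{-10845} = 34217280 \left(- \frac{1}{10845}\right) = - \frac{760384}{241}$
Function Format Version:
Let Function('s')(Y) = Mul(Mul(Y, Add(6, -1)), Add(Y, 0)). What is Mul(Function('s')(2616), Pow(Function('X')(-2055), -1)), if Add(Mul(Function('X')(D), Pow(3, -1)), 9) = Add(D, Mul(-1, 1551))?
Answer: Rational(-760384, 241) ≈ -3155.1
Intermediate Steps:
Function('X')(D) = Add(-4680, Mul(3, D)) (Function('X')(D) = Add(-27, Mul(3, Add(D, Mul(-1, 1551)))) = Add(-27, Mul(3, Add(D, -1551))) = Add(-27, Mul(3, Add(-1551, D))) = Add(-27, Add(-4653, Mul(3, D))) = Add(-4680, Mul(3, D)))
Function('s')(Y) = Mul(5, Pow(Y, 2)) (Function('s')(Y) = Mul(Mul(Y, 5), Y) = Mul(Mul(5, Y), Y) = Mul(5, Pow(Y, 2)))
Mul(Function('s')(2616), Pow(Function('X')(-2055), -1)) = Mul(Mul(5, Pow(2616, 2)), Pow(Add(-4680, Mul(3, -2055)), -1)) = Mul(Mul(5, 6843456), Pow(Add(-4680, -6165), -1)) = Mul(34217280, Pow(-10845, -1)) = Mul(34217280, Rational(-1, 10845)) = Rational(-760384, 241)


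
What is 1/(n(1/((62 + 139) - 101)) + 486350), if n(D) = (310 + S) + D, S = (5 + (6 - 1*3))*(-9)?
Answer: 100/48658801 ≈ 2.0551e-6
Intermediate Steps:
S = -72 (S = (5 + (6 - 3))*(-9) = (5 + 3)*(-9) = 8*(-9) = -72)
n(D) = 238 + D (n(D) = (310 - 72) + D = 238 + D)
1/(n(1/((62 + 139) - 101)) + 486350) = 1/((238 + 1/((62 + 139) - 101)) + 486350) = 1/((238 + 1/(201 - 101)) + 486350) = 1/((238 + 1/100) + 486350) = 1/(23801/100 + 486350) = 1/(48658801/100) = 100/48658801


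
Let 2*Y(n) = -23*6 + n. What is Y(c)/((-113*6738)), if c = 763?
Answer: -625/1522788 ≈ -0.00041043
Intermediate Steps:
Y(n) = -69 + n/2 (Y(n) = (-23*6 + n)/2 = (-138 + n)/2 = -69 + n/2)
Y(c)/((-113*6738)) = (-69 + (½)*763)/((-113*6738)) = (-69 + 763/2)/(-761394) = (625/2)*(-1/761394) = -625/1522788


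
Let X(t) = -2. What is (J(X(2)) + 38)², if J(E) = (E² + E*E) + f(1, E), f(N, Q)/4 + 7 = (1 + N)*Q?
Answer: 4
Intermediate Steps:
f(N, Q) = -28 + 4*Q*(1 + N) (f(N, Q) = -28 + 4*((1 + N)*Q) = -28 + 4*(Q*(1 + N)) = -28 + 4*Q*(1 + N))
J(E) = -28 + 2*E² + 8*E (J(E) = (E² + E*E) + (-28 + 4*E + 4*1*E) = (E² + E²) + (-28 + 4*E + 4*E) = 2*E² + (-28 + 8*E) = -28 + 2*E² + 8*E)
(J(X(2)) + 38)² = ((-28 + 2*(-2)² + 8*(-2)) + 38)² = ((-28 + 2*4 - 16) + 38)² = ((-28 + 8 - 16) + 38)² = (-36 + 38)² = 2² = 4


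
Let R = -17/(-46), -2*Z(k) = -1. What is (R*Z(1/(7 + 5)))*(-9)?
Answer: -153/92 ≈ -1.6630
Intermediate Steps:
Z(k) = 1/2 (Z(k) = -1/2*(-1) = 1/2)
R = 17/46 (R = -17*(-1/46) = 17/46 ≈ 0.36957)
(R*Z(1/(7 + 5)))*(-9) = ((17/46)*(1/2))*(-9) = (17/92)*(-9) = -153/92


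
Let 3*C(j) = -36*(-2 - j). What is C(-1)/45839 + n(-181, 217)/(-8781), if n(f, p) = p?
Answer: -9841691/402512259 ≈ -0.024451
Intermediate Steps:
C(j) = 24 + 12*j (C(j) = (-36*(-2 - j))/3 = (72 + 36*j)/3 = 24 + 12*j)
C(-1)/45839 + n(-181, 217)/(-8781) = (24 + 12*(-1))/45839 + 217/(-8781) = (24 - 12)*(1/45839) + 217*(-1/8781) = 12*(1/45839) - 217/8781 = 12/45839 - 217/8781 = -9841691/402512259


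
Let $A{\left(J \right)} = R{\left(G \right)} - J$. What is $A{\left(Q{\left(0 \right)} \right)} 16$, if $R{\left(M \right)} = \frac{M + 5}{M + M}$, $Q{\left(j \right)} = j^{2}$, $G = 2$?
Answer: $28$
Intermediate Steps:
$R{\left(M \right)} = \frac{5 + M}{2 M}$
$A{\left(J \right)} = \frac{7}{4} - J$ ($A{\left(J \right)} = \frac{5 + 2}{2 \cdot 2} - J = \frac{1}{2} \cdot \frac{1}{2} \cdot 7 - J = \frac{7}{4} - J$)
$A{\left(Q{\left(0 \right)} \right)} 16 = \left(\frac{7}{4} - 0^{2}\right) 16 = \left(\frac{7}{4} - 0\right) 16 = \left(\frac{7}{4} + 0\right) 16 = \frac{7}{4} \cdot 16 = 28$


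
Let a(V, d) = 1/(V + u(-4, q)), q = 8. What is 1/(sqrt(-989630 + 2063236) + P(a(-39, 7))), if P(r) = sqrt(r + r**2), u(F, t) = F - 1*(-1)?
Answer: 42/(42*sqrt(1073606) + I*sqrt(41)) ≈ 0.00096511 - 1.42e-7*I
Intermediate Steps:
u(F, t) = 1 + F (u(F, t) = F + 1 = 1 + F)
a(V, d) = 1/(-3 + V) (a(V, d) = 1/(V + (1 - 4)) = 1/(V - 3) = 1/(-3 + V))
1/(sqrt(-989630 + 2063236) + P(a(-39, 7))) = 1/(sqrt(-989630 + 2063236) + sqrt((1 + 1/(-3 - 39))/(-3 - 39))) = 1/(sqrt(1073606) + sqrt((1 + 1/(-42))/(-42))) = 1/(sqrt(1073606) + sqrt(-(1 - 1/42)/42)) = 1/(sqrt(1073606) + sqrt(-1/42*41/42)) = 1/(sqrt(1073606) + sqrt(-41/1764)) = 1/(sqrt(1073606) + I*sqrt(41)/42)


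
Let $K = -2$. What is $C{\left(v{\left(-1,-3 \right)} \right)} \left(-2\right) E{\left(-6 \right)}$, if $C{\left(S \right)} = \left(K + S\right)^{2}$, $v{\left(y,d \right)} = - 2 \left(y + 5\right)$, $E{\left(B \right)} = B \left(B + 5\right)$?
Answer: $-1200$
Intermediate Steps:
$E{\left(B \right)} = B \left(5 + B\right)$
$v{\left(y,d \right)} = -10 - 2 y$ ($v{\left(y,d \right)} = - 2 \left(5 + y\right) = -10 - 2 y$)
$C{\left(S \right)} = \left(-2 + S\right)^{2}$
$C{\left(v{\left(-1,-3 \right)} \right)} \left(-2\right) E{\left(-6 \right)} = \left(-2 - 8\right)^{2} \left(-2\right) \left(- 6 \left(5 - 6\right)\right) = \left(-2 + \left(-10 + 2\right)\right)^{2} \left(-2\right) \left(\left(-6\right) \left(-1\right)\right) = \left(-2 - 8\right)^{2} \left(-2\right) 6 = \left(-10\right)^{2} \left(-2\right) 6 = 100 \left(-2\right) 6 = \left(-200\right) 6 = -1200$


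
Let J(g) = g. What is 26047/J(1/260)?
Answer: 6772220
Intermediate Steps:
26047/J(1/260) = 26047/(1/260) = 26047*260 = 6772220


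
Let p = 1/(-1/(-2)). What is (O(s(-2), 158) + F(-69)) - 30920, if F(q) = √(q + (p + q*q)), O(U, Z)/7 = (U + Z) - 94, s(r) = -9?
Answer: -30535 + √4694 ≈ -30467.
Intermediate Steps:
p = 2 (p = 1/(-1*(-½)) = 1/(½) = 2)
O(U, Z) = -658 + 7*U + 7*Z (O(U, Z) = 7*((U + Z) - 94) = 7*(-94 + U + Z) = -658 + 7*U + 7*Z)
F(q) = √(2 + q + q²) (F(q) = √(q + (2 + q*q)) = √(q + (2 + q²)) = √(2 + q + q²))
(O(s(-2), 158) + F(-69)) - 30920 = ((-658 + 7*(-9) + 7*158) + √(2 - 69 + (-69)²)) - 30920 = ((-658 - 63 + 1106) + √(2 - 69 + 4761)) - 30920 = (385 + √4694) - 30920 = -30535 + √4694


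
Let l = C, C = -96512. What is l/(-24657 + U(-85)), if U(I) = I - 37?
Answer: 96512/24779 ≈ 3.8949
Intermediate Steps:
U(I) = -37 + I
l = -96512
l/(-24657 + U(-85)) = -96512/(-24657 + (-37 - 85)) = -96512/(-24657 - 122) = -96512/(-24779) = -96512*(-1/24779) = 96512/24779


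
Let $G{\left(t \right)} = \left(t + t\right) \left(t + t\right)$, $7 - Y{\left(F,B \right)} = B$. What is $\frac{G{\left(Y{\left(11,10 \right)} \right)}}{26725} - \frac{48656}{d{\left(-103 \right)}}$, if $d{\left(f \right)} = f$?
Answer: $\frac{1300335308}{2752675} \approx 472.39$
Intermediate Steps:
$Y{\left(F,B \right)} = 7 - B$
$G{\left(t \right)} = 4 t^{2}$ ($G{\left(t \right)} = 2 t 2 t = 4 t^{2}$)
$\frac{G{\left(Y{\left(11,10 \right)} \right)}}{26725} - \frac{48656}{d{\left(-103 \right)}} = \frac{4 \left(7 - 10\right)^{2}}{26725} - \frac{48656}{-103} = 4 \left(7 - 10\right)^{2} \cdot \frac{1}{26725} - - \frac{48656}{103} = 4 \left(-3\right)^{2} \cdot \frac{1}{26725} + \frac{48656}{103} = 4 \cdot 9 \cdot \frac{1}{26725} + \frac{48656}{103} = 36 \cdot \frac{1}{26725} + \frac{48656}{103} = \frac{36}{26725} + \frac{48656}{103} = \frac{1300335308}{2752675}$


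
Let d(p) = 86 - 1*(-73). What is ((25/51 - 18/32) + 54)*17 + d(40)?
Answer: 51637/48 ≈ 1075.8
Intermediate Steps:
d(p) = 159 (d(p) = 86 + 73 = 159)
((25/51 - 18/32) + 54)*17 + d(40) = ((25/51 - 18/32) + 54)*17 + 159 = ((25*(1/51) - 18*1/32) + 54)*17 + 159 = ((25/51 - 9/16) + 54)*17 + 159 = (-59/816 + 54)*17 + 159 = (44005/816)*17 + 159 = 44005/48 + 159 = 51637/48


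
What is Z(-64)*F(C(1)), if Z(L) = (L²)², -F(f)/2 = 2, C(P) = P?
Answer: -67108864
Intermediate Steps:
F(f) = -4 (F(f) = -2*2 = -4)
Z(L) = L⁴
Z(-64)*F(C(1)) = (-64)⁴*(-4) = 16777216*(-4) = -67108864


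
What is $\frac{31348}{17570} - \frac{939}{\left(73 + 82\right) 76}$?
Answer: $\frac{35278121}{20697460} \approx 1.7045$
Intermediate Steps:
$\frac{31348}{17570} - \frac{939}{\left(73 + 82\right) 76} = 31348 \cdot \frac{1}{17570} - \frac{939}{155 \cdot 76} = \frac{15674}{8785} - \frac{939}{11780} = \frac{35278121}{20697460}$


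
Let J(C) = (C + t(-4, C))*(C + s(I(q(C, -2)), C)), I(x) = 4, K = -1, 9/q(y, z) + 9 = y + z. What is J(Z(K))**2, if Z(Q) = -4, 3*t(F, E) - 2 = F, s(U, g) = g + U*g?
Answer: 12544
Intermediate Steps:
q(y, z) = 9/(-9 + y + z) (q(y, z) = 9/(-9 + (y + z)) = 9/(-9 + y + z))
t(F, E) = 2/3 + F/3
J(C) = 6*C*(-2/3 + C) (J(C) = (C + (2/3 + (1/3)*(-4)))*(C + C*(1 + 4)) = (C + (2/3 - 4/3))*(C + C*5) = (C - 2/3)*(C + 5*C) = (-2/3 + C)*(6*C) = 6*C*(-2/3 + C))
J(Z(K))**2 = (2*(-4)*(-2 + 3*(-4)))**2 = (2*(-4)*(-2 - 12))**2 = (2*(-4)*(-14))**2 = 112**2 = 12544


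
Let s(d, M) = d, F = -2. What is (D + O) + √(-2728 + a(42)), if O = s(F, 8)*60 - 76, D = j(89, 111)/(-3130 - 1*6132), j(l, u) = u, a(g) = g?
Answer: -1815463/9262 + I*√2686 ≈ -196.01 + 51.827*I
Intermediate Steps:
D = -111/9262 (D = 111/(-3130 - 1*6132) = 111/(-3130 - 6132) = 111/(-9262) = 111*(-1/9262) = -111/9262 ≈ -0.011984)
O = -196 (O = -2*60 - 76 = -120 - 76 = -196)
(D + O) + √(-2728 + a(42)) = (-111/9262 - 196) + √(-2728 + 42) = -1815463/9262 + √(-2686) = -1815463/9262 + I*√2686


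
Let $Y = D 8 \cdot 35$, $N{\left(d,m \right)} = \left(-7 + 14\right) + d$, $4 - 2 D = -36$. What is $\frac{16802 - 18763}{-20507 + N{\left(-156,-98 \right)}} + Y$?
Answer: $\frac{115675561}{20656} \approx 5600.1$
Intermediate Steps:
$D = 20$ ($D = 2 - -18 = 2 + 18 = 20$)
$N{\left(d,m \right)} = 7 + d$
$Y = 5600$ ($Y = 20 \cdot 8 \cdot 35 = 160 \cdot 35 = 5600$)
$\frac{16802 - 18763}{-20507 + N{\left(-156,-98 \right)}} + Y = \frac{16802 - 18763}{-20507 + \left(7 - 156\right)} + 5600 = - \frac{1961}{-20507 - 149} + 5600 = - \frac{1961}{-20656} + 5600 = \left(-1961\right) \left(- \frac{1}{20656}\right) + 5600 = \frac{1961}{20656} + 5600 = \frac{115675561}{20656}$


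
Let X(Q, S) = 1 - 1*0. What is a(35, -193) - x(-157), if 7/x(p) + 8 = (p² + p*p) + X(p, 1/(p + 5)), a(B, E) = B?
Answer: 1725178/49291 ≈ 35.000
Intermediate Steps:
X(Q, S) = 1 (X(Q, S) = 1 + 0 = 1)
x(p) = 7/(-7 + 2*p²) (x(p) = 7/(-8 + ((p² + p*p) + 1)) = 7/(-8 + ((p² + p²) + 1)) = 7/(-8 + (2*p² + 1)) = 7/(-8 + (1 + 2*p²)) = 7/(-7 + 2*p²))
a(35, -193) - x(-157) = 35 - 7/(-7 + 2*(-157)²) = 35 - 7/(-7 + 2*24649) = 35 - 7/(-7 + 49298) = 35 - 7/49291 = 1725178/49291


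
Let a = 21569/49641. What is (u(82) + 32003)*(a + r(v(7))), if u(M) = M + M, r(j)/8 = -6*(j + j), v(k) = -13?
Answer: 1993502764679/49641 ≈ 4.0158e+7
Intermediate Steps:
a = 21569/49641 (a = 21569*(1/49641) = 21569/49641 ≈ 0.43450)
r(j) = -96*j (r(j) = 8*(-6*(j + j)) = 8*(-12*j) = -96*j)
u(M) = 2*M
(u(82) + 32003)*(a + r(v(7))) = (2*82 + 32003)*(21569/49641 - 96*(-13)) = (164 + 32003)*(21569/49641 + 1248) = 32167*(61973537/49641) = 1993502764679/49641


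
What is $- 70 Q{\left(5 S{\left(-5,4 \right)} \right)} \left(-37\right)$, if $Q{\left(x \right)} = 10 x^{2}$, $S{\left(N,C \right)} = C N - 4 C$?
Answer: $839160000$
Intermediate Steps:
$S{\left(N,C \right)} = - 4 C + C N$
$- 70 Q{\left(5 S{\left(-5,4 \right)} \right)} \left(-37\right) = - 70 \cdot 10 \left(5 \cdot 4 \left(-4 - 5\right)\right)^{2} \left(-37\right) = - 70 \cdot 10 \left(5 \cdot 4 \left(-9\right)\right)^{2} \left(-37\right) = - 70 \cdot 10 \left(5 \left(-36\right)\right)^{2} \left(-37\right) = - 70 \cdot 10 \left(-180\right)^{2} \left(-37\right) = - 70 \cdot 10 \cdot 32400 \left(-37\right) = \left(-70\right) 324000 \left(-37\right) = \left(-22680000\right) \left(-37\right) = 839160000$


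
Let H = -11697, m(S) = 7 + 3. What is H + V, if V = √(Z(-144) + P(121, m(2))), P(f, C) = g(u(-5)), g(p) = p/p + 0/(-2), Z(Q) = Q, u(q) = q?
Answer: -11697 + I*√143 ≈ -11697.0 + 11.958*I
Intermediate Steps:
m(S) = 10
g(p) = 1 (g(p) = 1 + 0*(-½) = 1 + 0 = 1)
P(f, C) = 1
V = I*√143 (V = √(-144 + 1) = √(-143) = I*√143 ≈ 11.958*I)
H + V = -11697 + I*√143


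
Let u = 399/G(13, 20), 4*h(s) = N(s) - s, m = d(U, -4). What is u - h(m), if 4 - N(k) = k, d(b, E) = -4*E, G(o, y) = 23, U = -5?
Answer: 560/23 ≈ 24.348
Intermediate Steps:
N(k) = 4 - k
m = 16 (m = -4*(-4) = 16)
h(s) = 1 - s/2 (h(s) = ((4 - s) - s)/4 = (4 - 2*s)/4 = 1 - s/2)
u = 399/23 ≈ 17.348
u - h(m) = 399/23 - (1 - ½*16) = 399/23 - (1 - 8) = 399/23 - 1*(-7) = 399/23 + 7 = 560/23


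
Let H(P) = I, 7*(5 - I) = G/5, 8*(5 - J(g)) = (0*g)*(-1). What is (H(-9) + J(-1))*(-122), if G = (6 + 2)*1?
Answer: -41724/35 ≈ -1192.1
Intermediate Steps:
J(g) = 5 (J(g) = 5 - 0*g*(-1)/8 = 5 - 0*(-1) = 5 - ⅛*0 = 5 + 0 = 5)
G = 8 (G = 8*1 = 8)
I = 167/35 (I = 5 - 8/(7*5) = 5 - ⅐*8/5 = 5 - 8/35 = 167/35 ≈ 4.7714)
H(P) = 167/35
(H(-9) + J(-1))*(-122) = (167/35 + 5)*(-122) = (342/35)*(-122) = -41724/35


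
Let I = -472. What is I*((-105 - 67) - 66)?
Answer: 112336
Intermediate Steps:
I*((-105 - 67) - 66) = -472*((-105 - 67) - 66) = -472*(-172 - 66) = -472*(-238) = 112336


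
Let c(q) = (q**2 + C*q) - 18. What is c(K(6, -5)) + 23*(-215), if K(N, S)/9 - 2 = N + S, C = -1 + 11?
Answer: -3964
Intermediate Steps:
C = 10
K(N, S) = 18 + 9*N + 9*S (K(N, S) = 18 + 9*(N + S) = 18 + (9*N + 9*S) = 18 + 9*N + 9*S)
c(q) = -18 + q**2 + 10*q (c(q) = (q**2 + 10*q) - 18 = -18 + q**2 + 10*q)
c(K(6, -5)) + 23*(-215) = (-18 + (18 + 9*6 + 9*(-5))**2 + 10*(18 + 9*6 + 9*(-5))) + 23*(-215) = (-18 + (18 + 54 - 45)**2 + 10*(18 + 54 - 45)) - 4945 = (-18 + 27**2 + 10*27) - 4945 = (-18 + 729 + 270) - 4945 = 981 - 4945 = -3964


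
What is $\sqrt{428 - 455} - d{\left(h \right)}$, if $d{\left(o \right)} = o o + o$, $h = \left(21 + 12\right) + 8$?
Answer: $-1722 + 3 i \sqrt{3} \approx -1722.0 + 5.1962 i$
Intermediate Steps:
$h = 41$ ($h = 33 + 8 = 41$)
$d{\left(o \right)} = o + o^{2}$ ($d{\left(o \right)} = o^{2} + o = o + o^{2}$)
$\sqrt{428 - 455} - d{\left(h \right)} = \sqrt{428 - 455} - 41 \left(1 + 41\right) = \sqrt{-27} - 41 \cdot 42 = 3 i \sqrt{3} - 1722 = -1722 + 3 i \sqrt{3}$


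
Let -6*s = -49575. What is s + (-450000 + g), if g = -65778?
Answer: -1015031/2 ≈ -5.0752e+5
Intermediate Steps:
s = 16525/2 (s = -1/6*(-49575) = 16525/2 ≈ 8262.5)
s + (-450000 + g) = 16525/2 + (-450000 - 65778) = 16525/2 - 515778 = -1015031/2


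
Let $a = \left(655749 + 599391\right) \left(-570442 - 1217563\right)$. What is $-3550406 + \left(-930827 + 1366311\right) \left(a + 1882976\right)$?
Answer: $-977310890279448822$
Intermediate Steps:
$a = -2244196595700$ ($a = 1255140 \left(-1788005\right) = -2244196595700$)
$-3550406 + \left(-930827 + 1366311\right) \left(a + 1882976\right) = -3550406 + \left(-930827 + 1366311\right) \left(-2244196595700 + 1882976\right) = -3550406 + 435484 \left(-2244194712724\right) = -3550406 - 977310890275898416 = -977310890279448822$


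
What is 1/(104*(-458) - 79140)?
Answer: -1/126772 ≈ -7.8882e-6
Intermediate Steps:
1/(104*(-458) - 79140) = 1/(-47632 - 79140) = 1/(-126772) = -1/126772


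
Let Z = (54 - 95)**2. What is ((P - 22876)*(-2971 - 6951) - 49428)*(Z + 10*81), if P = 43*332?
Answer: 212431912052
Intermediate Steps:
P = 14276
Z = 1681 (Z = (-41)**2 = 1681)
((P - 22876)*(-2971 - 6951) - 49428)*(Z + 10*81) = ((14276 - 22876)*(-2971 - 6951) - 49428)*(1681 + 10*81) = (-8600*(-9922) - 49428)*(1681 + 810) = (85329200 - 49428)*2491 = 85279772*2491 = 212431912052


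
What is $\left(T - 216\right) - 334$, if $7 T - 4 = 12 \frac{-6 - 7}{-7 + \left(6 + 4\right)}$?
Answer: $- \frac{3898}{7} \approx -556.86$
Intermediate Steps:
$T = - \frac{48}{7}$ ($T = \frac{4}{7} + \frac{12 \frac{-6 - 7}{-7 + \left(6 + 4\right)}}{7} = \frac{4}{7} + \frac{12 \left(- \frac{13}{-7 + 10}\right)}{7} = \frac{4}{7} + \frac{12 \left(- \frac{13}{3}\right)}{7} = \frac{4}{7} + \frac{1}{7} \left(-52\right) = \frac{4}{7} - \frac{52}{7} = - \frac{48}{7} \approx -6.8571$)
$\left(T - 216\right) - 334 = \left(- \frac{48}{7} - 216\right) - 334 = - \frac{1560}{7} - 334 = - \frac{3898}{7}$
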